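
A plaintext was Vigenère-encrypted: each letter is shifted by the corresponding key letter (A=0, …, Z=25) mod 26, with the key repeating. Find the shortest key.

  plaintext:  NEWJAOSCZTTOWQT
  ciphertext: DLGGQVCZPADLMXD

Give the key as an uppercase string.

  i= 0: D-N = 16 → Q
  i= 1: L-E =  7 → H
  i= 2: G-W = 10 → K
  i= 3: G-J = 23 → X
  i= 4: Q-A = 16 → Q
  i= 5: V-O =  7 → H
  i= 6: C-S = 10 → K
  i= 7: Z-C = 23 → X
  i= 8: P-Z = 16 → Q
  i= 9: A-T =  7 → H
  i=10: D-T = 10 → K
  i=11: L-O = 23 → X
  i=12: M-W = 16 → Q
  i=13: X-Q =  7 → H
  i=14: D-T = 10 → K
  shifts repeat with period 4: QHKX

QHKX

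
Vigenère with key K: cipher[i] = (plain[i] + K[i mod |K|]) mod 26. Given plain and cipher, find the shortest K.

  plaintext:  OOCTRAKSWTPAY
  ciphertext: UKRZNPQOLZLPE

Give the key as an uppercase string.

  i= 0: U-O =  6 → G
  i= 1: K-O = 22 → W
  i= 2: R-C = 15 → P
  i= 3: Z-T =  6 → G
  i= 4: N-R = 22 → W
  i= 5: P-A = 15 → P
  i= 6: Q-K =  6 → G
  i= 7: O-S = 22 → W
  i= 8: L-W = 15 → P
  i= 9: Z-T =  6 → G
  i=10: L-P = 22 → W
  i=11: P-A = 15 → P
  i=12: E-Y =  6 → G
  shifts repeat with period 3: GWP

GWP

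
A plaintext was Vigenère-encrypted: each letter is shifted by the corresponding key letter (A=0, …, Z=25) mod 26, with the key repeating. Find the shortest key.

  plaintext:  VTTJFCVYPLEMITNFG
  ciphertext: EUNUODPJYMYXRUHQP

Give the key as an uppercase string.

  i= 0: E-V =  9 → J
  i= 1: U-T =  1 → B
  i= 2: N-T = 20 → U
  i= 3: U-J = 11 → L
  i= 4: O-F =  9 → J
  i= 5: D-C =  1 → B
  i= 6: P-V = 20 → U
  i= 7: J-Y = 11 → L
  i= 8: Y-P =  9 → J
  i= 9: M-L =  1 → B
  i=10: Y-E = 20 → U
  i=11: X-M = 11 → L
  i=12: R-I =  9 → J
  i=13: U-T =  1 → B
  i=14: H-N = 20 → U
  i=15: Q-F = 11 → L
  i=16: P-G =  9 → J
  shifts repeat with period 4: JBUL

JBUL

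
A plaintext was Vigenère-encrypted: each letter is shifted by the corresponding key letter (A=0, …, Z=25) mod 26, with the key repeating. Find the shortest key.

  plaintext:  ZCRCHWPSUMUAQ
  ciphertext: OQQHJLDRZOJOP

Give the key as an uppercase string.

  i= 0: O-Z = 15 → P
  i= 1: Q-C = 14 → O
  i= 2: Q-R = 25 → Z
  i= 3: H-C =  5 → F
  i= 4: J-H =  2 → C
  i= 5: L-W = 15 → P
  i= 6: D-P = 14 → O
  i= 7: R-S = 25 → Z
  i= 8: Z-U =  5 → F
  i= 9: O-M =  2 → C
  i=10: J-U = 15 → P
  i=11: O-A = 14 → O
  i=12: P-Q = 25 → Z
  shifts repeat with period 5: POZFC

POZFC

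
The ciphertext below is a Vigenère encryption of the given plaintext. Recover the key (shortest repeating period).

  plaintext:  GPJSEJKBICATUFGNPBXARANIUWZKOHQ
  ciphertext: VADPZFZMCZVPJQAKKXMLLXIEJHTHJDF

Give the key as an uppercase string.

PLUXVW

  i= 0: V-G = 15 → P
  i= 1: A-P = 11 → L
  i= 2: D-J = 20 → U
  i= 3: P-S = 23 → X
  i= 4: Z-E = 21 → V
  i= 5: F-J = 22 → W
  i= 6: Z-K = 15 → P
  i= 7: M-B = 11 → L
  i= 8: C-I = 20 → U
  i= 9: Z-C = 23 → X
  i=10: V-A = 21 → V
  i=11: P-T = 22 → W
  i=12: J-U = 15 → P
  i=13: Q-F = 11 → L
  i=14: A-G = 20 → U
  i=15: K-N = 23 → X
  i=16: K-P = 21 → V
  i=17: X-B = 22 → W
  i=18: M-X = 15 → P
  i=19: L-A = 11 → L
  i=20: L-R = 20 → U
  i=21: X-A = 23 → X
  i=22: I-N = 21 → V
  i=23: E-I = 22 → W
  i=24: J-U = 15 → P
  i=25: H-W = 11 → L
  i=26: T-Z = 20 → U
  i=27: H-K = 23 → X
  i=28: J-O = 21 → V
  i=29: D-H = 22 → W
  i=30: F-Q = 15 → P
  shifts repeat with period 6: PLUXVW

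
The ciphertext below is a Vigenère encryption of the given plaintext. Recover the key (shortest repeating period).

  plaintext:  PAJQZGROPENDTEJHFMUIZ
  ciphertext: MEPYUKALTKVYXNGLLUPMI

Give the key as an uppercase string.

XEGIVEJ

  i= 0: M-P = 23 → X
  i= 1: E-A =  4 → E
  i= 2: P-J =  6 → G
  i= 3: Y-Q =  8 → I
  i= 4: U-Z = 21 → V
  i= 5: K-G =  4 → E
  i= 6: A-R =  9 → J
  i= 7: L-O = 23 → X
  i= 8: T-P =  4 → E
  i= 9: K-E =  6 → G
  i=10: V-N =  8 → I
  i=11: Y-D = 21 → V
  i=12: X-T =  4 → E
  i=13: N-E =  9 → J
  i=14: G-J = 23 → X
  i=15: L-H =  4 → E
  i=16: L-F =  6 → G
  i=17: U-M =  8 → I
  i=18: P-U = 21 → V
  i=19: M-I =  4 → E
  i=20: I-Z =  9 → J
  shifts repeat with period 7: XEGIVEJ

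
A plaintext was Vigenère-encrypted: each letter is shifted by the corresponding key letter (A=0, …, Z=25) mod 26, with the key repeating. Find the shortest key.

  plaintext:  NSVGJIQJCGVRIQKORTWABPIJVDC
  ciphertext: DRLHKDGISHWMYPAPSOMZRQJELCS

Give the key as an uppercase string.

QZQBBV

  i= 0: D-N = 16 → Q
  i= 1: R-S = 25 → Z
  i= 2: L-V = 16 → Q
  i= 3: H-G =  1 → B
  i= 4: K-J =  1 → B
  i= 5: D-I = 21 → V
  i= 6: G-Q = 16 → Q
  i= 7: I-J = 25 → Z
  i= 8: S-C = 16 → Q
  i= 9: H-G =  1 → B
  i=10: W-V =  1 → B
  i=11: M-R = 21 → V
  i=12: Y-I = 16 → Q
  i=13: P-Q = 25 → Z
  i=14: A-K = 16 → Q
  i=15: P-O =  1 → B
  i=16: S-R =  1 → B
  i=17: O-T = 21 → V
  i=18: M-W = 16 → Q
  i=19: Z-A = 25 → Z
  i=20: R-B = 16 → Q
  i=21: Q-P =  1 → B
  i=22: J-I =  1 → B
  i=23: E-J = 21 → V
  i=24: L-V = 16 → Q
  i=25: C-D = 25 → Z
  i=26: S-C = 16 → Q
  shifts repeat with period 6: QZQBBV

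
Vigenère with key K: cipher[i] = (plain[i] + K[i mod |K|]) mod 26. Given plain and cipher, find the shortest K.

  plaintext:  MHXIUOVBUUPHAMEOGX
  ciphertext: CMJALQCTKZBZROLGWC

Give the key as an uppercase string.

QFMSRCHS

  i= 0: C-M = 16 → Q
  i= 1: M-H =  5 → F
  i= 2: J-X = 12 → M
  i= 3: A-I = 18 → S
  i= 4: L-U = 17 → R
  i= 5: Q-O =  2 → C
  i= 6: C-V =  7 → H
  i= 7: T-B = 18 → S
  i= 8: K-U = 16 → Q
  i= 9: Z-U =  5 → F
  i=10: B-P = 12 → M
  i=11: Z-H = 18 → S
  i=12: R-A = 17 → R
  i=13: O-M =  2 → C
  i=14: L-E =  7 → H
  i=15: G-O = 18 → S
  i=16: W-G = 16 → Q
  i=17: C-X =  5 → F
  shifts repeat with period 8: QFMSRCHS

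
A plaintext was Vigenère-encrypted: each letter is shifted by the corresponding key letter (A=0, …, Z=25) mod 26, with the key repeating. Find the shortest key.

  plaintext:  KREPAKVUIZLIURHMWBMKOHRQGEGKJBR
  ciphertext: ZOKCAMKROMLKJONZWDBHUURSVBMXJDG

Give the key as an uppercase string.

PXGNAC

  i= 0: Z-K = 15 → P
  i= 1: O-R = 23 → X
  i= 2: K-E =  6 → G
  i= 3: C-P = 13 → N
  i= 4: A-A =  0 → A
  i= 5: M-K =  2 → C
  i= 6: K-V = 15 → P
  i= 7: R-U = 23 → X
  i= 8: O-I =  6 → G
  i= 9: M-Z = 13 → N
  i=10: L-L =  0 → A
  i=11: K-I =  2 → C
  i=12: J-U = 15 → P
  i=13: O-R = 23 → X
  i=14: N-H =  6 → G
  i=15: Z-M = 13 → N
  i=16: W-W =  0 → A
  i=17: D-B =  2 → C
  i=18: B-M = 15 → P
  i=19: H-K = 23 → X
  i=20: U-O =  6 → G
  i=21: U-H = 13 → N
  i=22: R-R =  0 → A
  i=23: S-Q =  2 → C
  i=24: V-G = 15 → P
  i=25: B-E = 23 → X
  i=26: M-G =  6 → G
  i=27: X-K = 13 → N
  i=28: J-J =  0 → A
  i=29: D-B =  2 → C
  i=30: G-R = 15 → P
  shifts repeat with period 6: PXGNAC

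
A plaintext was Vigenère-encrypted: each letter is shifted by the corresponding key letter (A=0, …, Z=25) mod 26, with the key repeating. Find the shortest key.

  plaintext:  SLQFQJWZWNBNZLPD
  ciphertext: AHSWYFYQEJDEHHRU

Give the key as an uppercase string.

  i= 0: A-S =  8 → I
  i= 1: H-L = 22 → W
  i= 2: S-Q =  2 → C
  i= 3: W-F = 17 → R
  i= 4: Y-Q =  8 → I
  i= 5: F-J = 22 → W
  i= 6: Y-W =  2 → C
  i= 7: Q-Z = 17 → R
  i= 8: E-W =  8 → I
  i= 9: J-N = 22 → W
  i=10: D-B =  2 → C
  i=11: E-N = 17 → R
  i=12: H-Z =  8 → I
  i=13: H-L = 22 → W
  i=14: R-P =  2 → C
  i=15: U-D = 17 → R
  shifts repeat with period 4: IWCR

IWCR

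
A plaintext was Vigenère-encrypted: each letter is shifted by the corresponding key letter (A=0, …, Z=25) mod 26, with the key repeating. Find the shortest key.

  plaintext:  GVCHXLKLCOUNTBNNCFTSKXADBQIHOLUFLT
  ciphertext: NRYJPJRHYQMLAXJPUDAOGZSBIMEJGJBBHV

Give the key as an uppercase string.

  i= 0: N-G =  7 → H
  i= 1: R-V = 22 → W
  i= 2: Y-C = 22 → W
  i= 3: J-H =  2 → C
  i= 4: P-X = 18 → S
  i= 5: J-L = 24 → Y
  i= 6: R-K =  7 → H
  i= 7: H-L = 22 → W
  i= 8: Y-C = 22 → W
  i= 9: Q-O =  2 → C
  i=10: M-U = 18 → S
  i=11: L-N = 24 → Y
  i=12: A-T =  7 → H
  i=13: X-B = 22 → W
  i=14: J-N = 22 → W
  i=15: P-N =  2 → C
  i=16: U-C = 18 → S
  i=17: D-F = 24 → Y
  i=18: A-T =  7 → H
  i=19: O-S = 22 → W
  i=20: G-K = 22 → W
  i=21: Z-X =  2 → C
  i=22: S-A = 18 → S
  i=23: B-D = 24 → Y
  i=24: I-B =  7 → H
  i=25: M-Q = 22 → W
  i=26: E-I = 22 → W
  i=27: J-H =  2 → C
  i=28: G-O = 18 → S
  i=29: J-L = 24 → Y
  i=30: B-U =  7 → H
  i=31: B-F = 22 → W
  i=32: H-L = 22 → W
  i=33: V-T =  2 → C
  shifts repeat with period 6: HWWCSY

HWWCSY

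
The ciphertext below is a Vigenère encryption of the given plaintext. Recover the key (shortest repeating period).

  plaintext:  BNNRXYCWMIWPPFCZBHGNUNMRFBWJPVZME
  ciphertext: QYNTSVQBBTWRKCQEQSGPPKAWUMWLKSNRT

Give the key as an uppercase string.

  i= 0: Q-B = 15 → P
  i= 1: Y-N = 11 → L
  i= 2: N-N =  0 → A
  i= 3: T-R =  2 → C
  i= 4: S-X = 21 → V
  i= 5: V-Y = 23 → X
  i= 6: Q-C = 14 → O
  i= 7: B-W =  5 → F
  i= 8: B-M = 15 → P
  i= 9: T-I = 11 → L
  i=10: W-W =  0 → A
  i=11: R-P =  2 → C
  i=12: K-P = 21 → V
  i=13: C-F = 23 → X
  i=14: Q-C = 14 → O
  i=15: E-Z =  5 → F
  i=16: Q-B = 15 → P
  i=17: S-H = 11 → L
  i=18: G-G =  0 → A
  i=19: P-N =  2 → C
  i=20: P-U = 21 → V
  i=21: K-N = 23 → X
  i=22: A-M = 14 → O
  i=23: W-R =  5 → F
  i=24: U-F = 15 → P
  i=25: M-B = 11 → L
  i=26: W-W =  0 → A
  i=27: L-J =  2 → C
  i=28: K-P = 21 → V
  i=29: S-V = 23 → X
  i=30: N-Z = 14 → O
  i=31: R-M =  5 → F
  i=32: T-E = 15 → P
  shifts repeat with period 8: PLACVXOF

PLACVXOF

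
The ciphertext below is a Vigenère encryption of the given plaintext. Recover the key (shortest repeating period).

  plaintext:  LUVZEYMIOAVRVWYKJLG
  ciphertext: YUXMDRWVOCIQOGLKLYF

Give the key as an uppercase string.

  i= 0: Y-L = 13 → N
  i= 1: U-U =  0 → A
  i= 2: X-V =  2 → C
  i= 3: M-Z = 13 → N
  i= 4: D-E = 25 → Z
  i= 5: R-Y = 19 → T
  i= 6: W-M = 10 → K
  i= 7: V-I = 13 → N
  i= 8: O-O =  0 → A
  i= 9: C-A =  2 → C
  i=10: I-V = 13 → N
  i=11: Q-R = 25 → Z
  i=12: O-V = 19 → T
  i=13: G-W = 10 → K
  i=14: L-Y = 13 → N
  i=15: K-K =  0 → A
  i=16: L-J =  2 → C
  i=17: Y-L = 13 → N
  i=18: F-G = 25 → Z
  shifts repeat with period 7: NACNZTK

NACNZTK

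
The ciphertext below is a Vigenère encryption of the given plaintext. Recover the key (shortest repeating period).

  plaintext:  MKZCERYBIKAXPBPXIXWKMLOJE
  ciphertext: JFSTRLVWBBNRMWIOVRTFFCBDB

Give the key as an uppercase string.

XVTRNU

  i= 0: J-M = 23 → X
  i= 1: F-K = 21 → V
  i= 2: S-Z = 19 → T
  i= 3: T-C = 17 → R
  i= 4: R-E = 13 → N
  i= 5: L-R = 20 → U
  i= 6: V-Y = 23 → X
  i= 7: W-B = 21 → V
  i= 8: B-I = 19 → T
  i= 9: B-K = 17 → R
  i=10: N-A = 13 → N
  i=11: R-X = 20 → U
  i=12: M-P = 23 → X
  i=13: W-B = 21 → V
  i=14: I-P = 19 → T
  i=15: O-X = 17 → R
  i=16: V-I = 13 → N
  i=17: R-X = 20 → U
  i=18: T-W = 23 → X
  i=19: F-K = 21 → V
  i=20: F-M = 19 → T
  i=21: C-L = 17 → R
  i=22: B-O = 13 → N
  i=23: D-J = 20 → U
  i=24: B-E = 23 → X
  shifts repeat with period 6: XVTRNU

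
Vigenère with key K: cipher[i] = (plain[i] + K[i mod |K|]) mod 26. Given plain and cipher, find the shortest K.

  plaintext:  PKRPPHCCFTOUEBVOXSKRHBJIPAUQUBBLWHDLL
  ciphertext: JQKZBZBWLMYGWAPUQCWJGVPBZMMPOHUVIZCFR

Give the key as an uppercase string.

  i= 0: J-P = 20 → U
  i= 1: Q-K =  6 → G
  i= 2: K-R = 19 → T
  i= 3: Z-P = 10 → K
  i= 4: B-P = 12 → M
  i= 5: Z-H = 18 → S
  i= 6: B-C = 25 → Z
  i= 7: W-C = 20 → U
  i= 8: L-F =  6 → G
  i= 9: M-T = 19 → T
  i=10: Y-O = 10 → K
  i=11: G-U = 12 → M
  i=12: W-E = 18 → S
  i=13: A-B = 25 → Z
  i=14: P-V = 20 → U
  i=15: U-O =  6 → G
  i=16: Q-X = 19 → T
  i=17: C-S = 10 → K
  i=18: W-K = 12 → M
  i=19: J-R = 18 → S
  i=20: G-H = 25 → Z
  i=21: V-B = 20 → U
  i=22: P-J =  6 → G
  i=23: B-I = 19 → T
  i=24: Z-P = 10 → K
  i=25: M-A = 12 → M
  i=26: M-U = 18 → S
  i=27: P-Q = 25 → Z
  i=28: O-U = 20 → U
  i=29: H-B =  6 → G
  i=30: U-B = 19 → T
  i=31: V-L = 10 → K
  i=32: I-W = 12 → M
  i=33: Z-H = 18 → S
  i=34: C-D = 25 → Z
  i=35: F-L = 20 → U
  i=36: R-L =  6 → G
  shifts repeat with period 7: UGTKMSZ

UGTKMSZ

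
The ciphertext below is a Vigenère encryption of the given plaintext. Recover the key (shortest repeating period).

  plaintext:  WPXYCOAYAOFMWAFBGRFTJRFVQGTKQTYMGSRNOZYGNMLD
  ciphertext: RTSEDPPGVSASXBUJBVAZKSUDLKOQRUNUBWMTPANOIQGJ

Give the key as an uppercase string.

  i= 0: R-W = 21 → V
  i= 1: T-P =  4 → E
  i= 2: S-X = 21 → V
  i= 3: E-Y =  6 → G
  i= 4: D-C =  1 → B
  i= 5: P-O =  1 → B
  i= 6: P-A = 15 → P
  i= 7: G-Y =  8 → I
  i= 8: V-A = 21 → V
  i= 9: S-O =  4 → E
  i=10: A-F = 21 → V
  i=11: S-M =  6 → G
  i=12: X-W =  1 → B
  i=13: B-A =  1 → B
  i=14: U-F = 15 → P
  i=15: J-B =  8 → I
  i=16: B-G = 21 → V
  i=17: V-R =  4 → E
  i=18: A-F = 21 → V
  i=19: Z-T =  6 → G
  i=20: K-J =  1 → B
  i=21: S-R =  1 → B
  i=22: U-F = 15 → P
  i=23: D-V =  8 → I
  i=24: L-Q = 21 → V
  i=25: K-G =  4 → E
  i=26: O-T = 21 → V
  i=27: Q-K =  6 → G
  i=28: R-Q =  1 → B
  i=29: U-T =  1 → B
  i=30: N-Y = 15 → P
  i=31: U-M =  8 → I
  i=32: B-G = 21 → V
  i=33: W-S =  4 → E
  i=34: M-R = 21 → V
  i=35: T-N =  6 → G
  i=36: P-O =  1 → B
  i=37: A-Z =  1 → B
  i=38: N-Y = 15 → P
  i=39: O-G =  8 → I
  i=40: I-N = 21 → V
  i=41: Q-M =  4 → E
  i=42: G-L = 21 → V
  i=43: J-D =  6 → G
  shifts repeat with period 8: VEVGBBPI

VEVGBBPI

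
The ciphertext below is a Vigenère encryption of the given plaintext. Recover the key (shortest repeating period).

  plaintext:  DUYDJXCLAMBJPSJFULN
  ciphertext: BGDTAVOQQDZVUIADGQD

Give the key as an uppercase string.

  i= 0: B-D = 24 → Y
  i= 1: G-U = 12 → M
  i= 2: D-Y =  5 → F
  i= 3: T-D = 16 → Q
  i= 4: A-J = 17 → R
  i= 5: V-X = 24 → Y
  i= 6: O-C = 12 → M
  i= 7: Q-L =  5 → F
  i= 8: Q-A = 16 → Q
  i= 9: D-M = 17 → R
  i=10: Z-B = 24 → Y
  i=11: V-J = 12 → M
  i=12: U-P =  5 → F
  i=13: I-S = 16 → Q
  i=14: A-J = 17 → R
  i=15: D-F = 24 → Y
  i=16: G-U = 12 → M
  i=17: Q-L =  5 → F
  i=18: D-N = 16 → Q
  shifts repeat with period 5: YMFQR

YMFQR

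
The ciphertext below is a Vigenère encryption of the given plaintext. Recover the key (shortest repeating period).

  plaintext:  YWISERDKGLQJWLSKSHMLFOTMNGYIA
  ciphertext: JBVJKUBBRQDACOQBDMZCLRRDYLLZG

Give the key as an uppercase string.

LFNRGDYR

  i= 0: J-Y = 11 → L
  i= 1: B-W =  5 → F
  i= 2: V-I = 13 → N
  i= 3: J-S = 17 → R
  i= 4: K-E =  6 → G
  i= 5: U-R =  3 → D
  i= 6: B-D = 24 → Y
  i= 7: B-K = 17 → R
  i= 8: R-G = 11 → L
  i= 9: Q-L =  5 → F
  i=10: D-Q = 13 → N
  i=11: A-J = 17 → R
  i=12: C-W =  6 → G
  i=13: O-L =  3 → D
  i=14: Q-S = 24 → Y
  i=15: B-K = 17 → R
  i=16: D-S = 11 → L
  i=17: M-H =  5 → F
  i=18: Z-M = 13 → N
  i=19: C-L = 17 → R
  i=20: L-F =  6 → G
  i=21: R-O =  3 → D
  i=22: R-T = 24 → Y
  i=23: D-M = 17 → R
  i=24: Y-N = 11 → L
  i=25: L-G =  5 → F
  i=26: L-Y = 13 → N
  i=27: Z-I = 17 → R
  i=28: G-A =  6 → G
  shifts repeat with period 8: LFNRGDYR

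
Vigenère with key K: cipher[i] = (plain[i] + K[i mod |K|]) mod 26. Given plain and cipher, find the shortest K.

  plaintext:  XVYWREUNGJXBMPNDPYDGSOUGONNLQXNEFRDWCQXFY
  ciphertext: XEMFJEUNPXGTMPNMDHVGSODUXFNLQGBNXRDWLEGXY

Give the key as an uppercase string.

  i= 0: X-X =  0 → A
  i= 1: E-V =  9 → J
  i= 2: M-Y = 14 → O
  i= 3: F-W =  9 → J
  i= 4: J-R = 18 → S
  i= 5: E-E =  0 → A
  i= 6: U-U =  0 → A
  i= 7: N-N =  0 → A
  i= 8: P-G =  9 → J
  i= 9: X-J = 14 → O
  i=10: G-X =  9 → J
  i=11: T-B = 18 → S
  i=12: M-M =  0 → A
  i=13: P-P =  0 → A
  i=14: N-N =  0 → A
  i=15: M-D =  9 → J
  i=16: D-P = 14 → O
  i=17: H-Y =  9 → J
  i=18: V-D = 18 → S
  i=19: G-G =  0 → A
  i=20: S-S =  0 → A
  i=21: O-O =  0 → A
  i=22: D-U =  9 → J
  i=23: U-G = 14 → O
  i=24: X-O =  9 → J
  i=25: F-N = 18 → S
  i=26: N-N =  0 → A
  i=27: L-L =  0 → A
  i=28: Q-Q =  0 → A
  i=29: G-X =  9 → J
  i=30: B-N = 14 → O
  i=31: N-E =  9 → J
  i=32: X-F = 18 → S
  i=33: R-R =  0 → A
  i=34: D-D =  0 → A
  i=35: W-W =  0 → A
  i=36: L-C =  9 → J
  i=37: E-Q = 14 → O
  i=38: G-X =  9 → J
  i=39: X-F = 18 → S
  i=40: Y-Y =  0 → A
  shifts repeat with period 7: AJOJSAA

AJOJSAA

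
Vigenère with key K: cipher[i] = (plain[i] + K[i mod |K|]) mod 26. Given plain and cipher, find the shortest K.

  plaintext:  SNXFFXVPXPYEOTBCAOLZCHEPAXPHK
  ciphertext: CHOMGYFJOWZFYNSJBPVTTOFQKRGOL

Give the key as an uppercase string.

KURHBB

  i= 0: C-S = 10 → K
  i= 1: H-N = 20 → U
  i= 2: O-X = 17 → R
  i= 3: M-F =  7 → H
  i= 4: G-F =  1 → B
  i= 5: Y-X =  1 → B
  i= 6: F-V = 10 → K
  i= 7: J-P = 20 → U
  i= 8: O-X = 17 → R
  i= 9: W-P =  7 → H
  i=10: Z-Y =  1 → B
  i=11: F-E =  1 → B
  i=12: Y-O = 10 → K
  i=13: N-T = 20 → U
  i=14: S-B = 17 → R
  i=15: J-C =  7 → H
  i=16: B-A =  1 → B
  i=17: P-O =  1 → B
  i=18: V-L = 10 → K
  i=19: T-Z = 20 → U
  i=20: T-C = 17 → R
  i=21: O-H =  7 → H
  i=22: F-E =  1 → B
  i=23: Q-P =  1 → B
  i=24: K-A = 10 → K
  i=25: R-X = 20 → U
  i=26: G-P = 17 → R
  i=27: O-H =  7 → H
  i=28: L-K =  1 → B
  shifts repeat with period 6: KURHBB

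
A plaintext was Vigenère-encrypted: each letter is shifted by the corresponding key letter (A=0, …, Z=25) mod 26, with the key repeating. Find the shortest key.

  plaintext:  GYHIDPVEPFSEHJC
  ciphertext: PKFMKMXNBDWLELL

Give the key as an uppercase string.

JMYEHXC

  i= 0: P-G =  9 → J
  i= 1: K-Y = 12 → M
  i= 2: F-H = 24 → Y
  i= 3: M-I =  4 → E
  i= 4: K-D =  7 → H
  i= 5: M-P = 23 → X
  i= 6: X-V =  2 → C
  i= 7: N-E =  9 → J
  i= 8: B-P = 12 → M
  i= 9: D-F = 24 → Y
  i=10: W-S =  4 → E
  i=11: L-E =  7 → H
  i=12: E-H = 23 → X
  i=13: L-J =  2 → C
  i=14: L-C =  9 → J
  shifts repeat with period 7: JMYEHXC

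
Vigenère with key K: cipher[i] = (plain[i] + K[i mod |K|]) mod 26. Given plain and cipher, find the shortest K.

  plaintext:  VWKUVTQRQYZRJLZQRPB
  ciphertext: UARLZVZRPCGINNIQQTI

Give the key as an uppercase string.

  i= 0: U-V = 25 → Z
  i= 1: A-W =  4 → E
  i= 2: R-K =  7 → H
  i= 3: L-U = 17 → R
  i= 4: Z-V =  4 → E
  i= 5: V-T =  2 → C
  i= 6: Z-Q =  9 → J
  i= 7: R-R =  0 → A
  i= 8: P-Q = 25 → Z
  i= 9: C-Y =  4 → E
  i=10: G-Z =  7 → H
  i=11: I-R = 17 → R
  i=12: N-J =  4 → E
  i=13: N-L =  2 → C
  i=14: I-Z =  9 → J
  i=15: Q-Q =  0 → A
  i=16: Q-R = 25 → Z
  i=17: T-P =  4 → E
  i=18: I-B =  7 → H
  shifts repeat with period 8: ZEHRECJA

ZEHRECJA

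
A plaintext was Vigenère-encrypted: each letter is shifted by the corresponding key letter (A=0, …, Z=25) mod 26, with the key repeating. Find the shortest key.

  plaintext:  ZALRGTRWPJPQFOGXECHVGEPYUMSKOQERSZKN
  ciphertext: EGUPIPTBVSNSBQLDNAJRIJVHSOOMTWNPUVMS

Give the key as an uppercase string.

FGJYCWC

  i= 0: E-Z =  5 → F
  i= 1: G-A =  6 → G
  i= 2: U-L =  9 → J
  i= 3: P-R = 24 → Y
  i= 4: I-G =  2 → C
  i= 5: P-T = 22 → W
  i= 6: T-R =  2 → C
  i= 7: B-W =  5 → F
  i= 8: V-P =  6 → G
  i= 9: S-J =  9 → J
  i=10: N-P = 24 → Y
  i=11: S-Q =  2 → C
  i=12: B-F = 22 → W
  i=13: Q-O =  2 → C
  i=14: L-G =  5 → F
  i=15: D-X =  6 → G
  i=16: N-E =  9 → J
  i=17: A-C = 24 → Y
  i=18: J-H =  2 → C
  i=19: R-V = 22 → W
  i=20: I-G =  2 → C
  i=21: J-E =  5 → F
  i=22: V-P =  6 → G
  i=23: H-Y =  9 → J
  i=24: S-U = 24 → Y
  i=25: O-M =  2 → C
  i=26: O-S = 22 → W
  i=27: M-K =  2 → C
  i=28: T-O =  5 → F
  i=29: W-Q =  6 → G
  i=30: N-E =  9 → J
  i=31: P-R = 24 → Y
  i=32: U-S =  2 → C
  i=33: V-Z = 22 → W
  i=34: M-K =  2 → C
  i=35: S-N =  5 → F
  shifts repeat with period 7: FGJYCWC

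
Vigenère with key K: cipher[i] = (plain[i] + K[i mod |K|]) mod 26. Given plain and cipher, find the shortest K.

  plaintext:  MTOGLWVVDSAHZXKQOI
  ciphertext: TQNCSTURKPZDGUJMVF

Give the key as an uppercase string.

  i= 0: T-M =  7 → H
  i= 1: Q-T = 23 → X
  i= 2: N-O = 25 → Z
  i= 3: C-G = 22 → W
  i= 4: S-L =  7 → H
  i= 5: T-W = 23 → X
  i= 6: U-V = 25 → Z
  i= 7: R-V = 22 → W
  i= 8: K-D =  7 → H
  i= 9: P-S = 23 → X
  i=10: Z-A = 25 → Z
  i=11: D-H = 22 → W
  i=12: G-Z =  7 → H
  i=13: U-X = 23 → X
  i=14: J-K = 25 → Z
  i=15: M-Q = 22 → W
  i=16: V-O =  7 → H
  i=17: F-I = 23 → X
  shifts repeat with period 4: HXZW

HXZW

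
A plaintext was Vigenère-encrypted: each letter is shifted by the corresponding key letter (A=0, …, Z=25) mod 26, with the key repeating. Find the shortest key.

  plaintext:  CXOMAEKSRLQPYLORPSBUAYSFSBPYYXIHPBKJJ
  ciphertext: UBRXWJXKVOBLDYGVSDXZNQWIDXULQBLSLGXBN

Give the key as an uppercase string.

SEDLWFN

  i= 0: U-C = 18 → S
  i= 1: B-X =  4 → E
  i= 2: R-O =  3 → D
  i= 3: X-M = 11 → L
  i= 4: W-A = 22 → W
  i= 5: J-E =  5 → F
  i= 6: X-K = 13 → N
  i= 7: K-S = 18 → S
  i= 8: V-R =  4 → E
  i= 9: O-L =  3 → D
  i=10: B-Q = 11 → L
  i=11: L-P = 22 → W
  i=12: D-Y =  5 → F
  i=13: Y-L = 13 → N
  i=14: G-O = 18 → S
  i=15: V-R =  4 → E
  i=16: S-P =  3 → D
  i=17: D-S = 11 → L
  i=18: X-B = 22 → W
  i=19: Z-U =  5 → F
  i=20: N-A = 13 → N
  i=21: Q-Y = 18 → S
  i=22: W-S =  4 → E
  i=23: I-F =  3 → D
  i=24: D-S = 11 → L
  i=25: X-B = 22 → W
  i=26: U-P =  5 → F
  i=27: L-Y = 13 → N
  i=28: Q-Y = 18 → S
  i=29: B-X =  4 → E
  i=30: L-I =  3 → D
  i=31: S-H = 11 → L
  i=32: L-P = 22 → W
  i=33: G-B =  5 → F
  i=34: X-K = 13 → N
  i=35: B-J = 18 → S
  i=36: N-J =  4 → E
  shifts repeat with period 7: SEDLWFN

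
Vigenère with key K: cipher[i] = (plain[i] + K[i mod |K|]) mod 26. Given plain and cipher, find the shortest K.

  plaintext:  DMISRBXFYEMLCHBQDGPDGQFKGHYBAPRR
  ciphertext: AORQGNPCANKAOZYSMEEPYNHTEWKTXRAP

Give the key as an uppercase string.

XCJYPMS

  i= 0: A-D = 23 → X
  i= 1: O-M =  2 → C
  i= 2: R-I =  9 → J
  i= 3: Q-S = 24 → Y
  i= 4: G-R = 15 → P
  i= 5: N-B = 12 → M
  i= 6: P-X = 18 → S
  i= 7: C-F = 23 → X
  i= 8: A-Y =  2 → C
  i= 9: N-E =  9 → J
  i=10: K-M = 24 → Y
  i=11: A-L = 15 → P
  i=12: O-C = 12 → M
  i=13: Z-H = 18 → S
  i=14: Y-B = 23 → X
  i=15: S-Q =  2 → C
  i=16: M-D =  9 → J
  i=17: E-G = 24 → Y
  i=18: E-P = 15 → P
  i=19: P-D = 12 → M
  i=20: Y-G = 18 → S
  i=21: N-Q = 23 → X
  i=22: H-F =  2 → C
  i=23: T-K =  9 → J
  i=24: E-G = 24 → Y
  i=25: W-H = 15 → P
  i=26: K-Y = 12 → M
  i=27: T-B = 18 → S
  i=28: X-A = 23 → X
  i=29: R-P =  2 → C
  i=30: A-R =  9 → J
  i=31: P-R = 24 → Y
  shifts repeat with period 7: XCJYPMS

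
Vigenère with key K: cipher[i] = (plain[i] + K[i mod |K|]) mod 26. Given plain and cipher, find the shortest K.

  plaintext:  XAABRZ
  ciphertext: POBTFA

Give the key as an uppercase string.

  i= 0: P-X = 18 → S
  i= 1: O-A = 14 → O
  i= 2: B-A =  1 → B
  i= 3: T-B = 18 → S
  i= 4: F-R = 14 → O
  i= 5: A-Z =  1 → B
  shifts repeat with period 3: SOB

SOB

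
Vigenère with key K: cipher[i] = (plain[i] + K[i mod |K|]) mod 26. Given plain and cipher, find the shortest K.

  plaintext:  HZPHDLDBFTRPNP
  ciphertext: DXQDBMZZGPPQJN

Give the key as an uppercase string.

  i= 0: D-H = 22 → W
  i= 1: X-Z = 24 → Y
  i= 2: Q-P =  1 → B
  i= 3: D-H = 22 → W
  i= 4: B-D = 24 → Y
  i= 5: M-L =  1 → B
  i= 6: Z-D = 22 → W
  i= 7: Z-B = 24 → Y
  i= 8: G-F =  1 → B
  i= 9: P-T = 22 → W
  i=10: P-R = 24 → Y
  i=11: Q-P =  1 → B
  i=12: J-N = 22 → W
  i=13: N-P = 24 → Y
  shifts repeat with period 3: WYB

WYB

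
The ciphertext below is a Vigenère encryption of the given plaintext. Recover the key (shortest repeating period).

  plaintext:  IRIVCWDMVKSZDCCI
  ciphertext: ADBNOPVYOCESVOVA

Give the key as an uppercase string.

  i= 0: A-I = 18 → S
  i= 1: D-R = 12 → M
  i= 2: B-I = 19 → T
  i= 3: N-V = 18 → S
  i= 4: O-C = 12 → M
  i= 5: P-W = 19 → T
  i= 6: V-D = 18 → S
  i= 7: Y-M = 12 → M
  i= 8: O-V = 19 → T
  i= 9: C-K = 18 → S
  i=10: E-S = 12 → M
  i=11: S-Z = 19 → T
  i=12: V-D = 18 → S
  i=13: O-C = 12 → M
  i=14: V-C = 19 → T
  i=15: A-I = 18 → S
  shifts repeat with period 3: SMT

SMT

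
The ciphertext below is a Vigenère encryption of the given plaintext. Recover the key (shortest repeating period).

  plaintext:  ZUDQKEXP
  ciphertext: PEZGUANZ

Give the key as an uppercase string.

QKW

  i= 0: P-Z = 16 → Q
  i= 1: E-U = 10 → K
  i= 2: Z-D = 22 → W
  i= 3: G-Q = 16 → Q
  i= 4: U-K = 10 → K
  i= 5: A-E = 22 → W
  i= 6: N-X = 16 → Q
  i= 7: Z-P = 10 → K
  shifts repeat with period 3: QKW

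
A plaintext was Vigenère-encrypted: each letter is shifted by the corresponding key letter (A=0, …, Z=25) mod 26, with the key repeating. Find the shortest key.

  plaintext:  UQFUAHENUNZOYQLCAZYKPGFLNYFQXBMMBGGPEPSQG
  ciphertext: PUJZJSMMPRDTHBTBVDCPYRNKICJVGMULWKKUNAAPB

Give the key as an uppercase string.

  i= 0: P-U = 21 → V
  i= 1: U-Q =  4 → E
  i= 2: J-F =  4 → E
  i= 3: Z-U =  5 → F
  i= 4: J-A =  9 → J
  i= 5: S-H = 11 → L
  i= 6: M-E =  8 → I
  i= 7: M-N = 25 → Z
  i= 8: P-U = 21 → V
  i= 9: R-N =  4 → E
  i=10: D-Z =  4 → E
  i=11: T-O =  5 → F
  i=12: H-Y =  9 → J
  i=13: B-Q = 11 → L
  i=14: T-L =  8 → I
  i=15: B-C = 25 → Z
  i=16: V-A = 21 → V
  i=17: D-Z =  4 → E
  i=18: C-Y =  4 → E
  i=19: P-K =  5 → F
  i=20: Y-P =  9 → J
  i=21: R-G = 11 → L
  i=22: N-F =  8 → I
  i=23: K-L = 25 → Z
  i=24: I-N = 21 → V
  i=25: C-Y =  4 → E
  i=26: J-F =  4 → E
  i=27: V-Q =  5 → F
  i=28: G-X =  9 → J
  i=29: M-B = 11 → L
  i=30: U-M =  8 → I
  i=31: L-M = 25 → Z
  i=32: W-B = 21 → V
  i=33: K-G =  4 → E
  i=34: K-G =  4 → E
  i=35: U-P =  5 → F
  i=36: N-E =  9 → J
  i=37: A-P = 11 → L
  i=38: A-S =  8 → I
  i=39: P-Q = 25 → Z
  i=40: B-G = 21 → V
  shifts repeat with period 8: VEEFJLIZ

VEEFJLIZ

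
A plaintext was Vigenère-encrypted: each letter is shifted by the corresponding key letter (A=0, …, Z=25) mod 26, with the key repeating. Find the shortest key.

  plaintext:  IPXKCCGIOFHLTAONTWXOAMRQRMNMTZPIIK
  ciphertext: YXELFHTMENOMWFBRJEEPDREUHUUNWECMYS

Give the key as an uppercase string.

  i= 0: Y-I = 16 → Q
  i= 1: X-P =  8 → I
  i= 2: E-X =  7 → H
  i= 3: L-K =  1 → B
  i= 4: F-C =  3 → D
  i= 5: H-C =  5 → F
  i= 6: T-G = 13 → N
  i= 7: M-I =  4 → E
  i= 8: E-O = 16 → Q
  i= 9: N-F =  8 → I
  i=10: O-H =  7 → H
  i=11: M-L =  1 → B
  i=12: W-T =  3 → D
  i=13: F-A =  5 → F
  i=14: B-O = 13 → N
  i=15: R-N =  4 → E
  i=16: J-T = 16 → Q
  i=17: E-W =  8 → I
  i=18: E-X =  7 → H
  i=19: P-O =  1 → B
  i=20: D-A =  3 → D
  i=21: R-M =  5 → F
  i=22: E-R = 13 → N
  i=23: U-Q =  4 → E
  i=24: H-R = 16 → Q
  i=25: U-M =  8 → I
  i=26: U-N =  7 → H
  i=27: N-M =  1 → B
  i=28: W-T =  3 → D
  i=29: E-Z =  5 → F
  i=30: C-P = 13 → N
  i=31: M-I =  4 → E
  i=32: Y-I = 16 → Q
  i=33: S-K =  8 → I
  shifts repeat with period 8: QIHBDFNE

QIHBDFNE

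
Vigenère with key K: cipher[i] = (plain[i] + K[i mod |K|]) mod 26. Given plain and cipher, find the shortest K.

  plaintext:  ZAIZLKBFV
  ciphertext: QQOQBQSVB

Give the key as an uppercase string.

  i= 0: Q-Z = 17 → R
  i= 1: Q-A = 16 → Q
  i= 2: O-I =  6 → G
  i= 3: Q-Z = 17 → R
  i= 4: B-L = 16 → Q
  i= 5: Q-K =  6 → G
  i= 6: S-B = 17 → R
  i= 7: V-F = 16 → Q
  i= 8: B-V =  6 → G
  shifts repeat with period 3: RQG

RQG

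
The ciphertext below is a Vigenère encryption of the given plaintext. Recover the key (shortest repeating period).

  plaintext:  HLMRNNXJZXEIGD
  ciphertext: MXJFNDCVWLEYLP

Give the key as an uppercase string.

FMXOAQ

  i= 0: M-H =  5 → F
  i= 1: X-L = 12 → M
  i= 2: J-M = 23 → X
  i= 3: F-R = 14 → O
  i= 4: N-N =  0 → A
  i= 5: D-N = 16 → Q
  i= 6: C-X =  5 → F
  i= 7: V-J = 12 → M
  i= 8: W-Z = 23 → X
  i= 9: L-X = 14 → O
  i=10: E-E =  0 → A
  i=11: Y-I = 16 → Q
  i=12: L-G =  5 → F
  i=13: P-D = 12 → M
  shifts repeat with period 6: FMXOAQ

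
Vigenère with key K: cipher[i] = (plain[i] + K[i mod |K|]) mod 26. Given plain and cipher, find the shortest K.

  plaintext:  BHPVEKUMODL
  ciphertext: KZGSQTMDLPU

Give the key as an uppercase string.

  i= 0: K-B =  9 → J
  i= 1: Z-H = 18 → S
  i= 2: G-P = 17 → R
  i= 3: S-V = 23 → X
  i= 4: Q-E = 12 → M
  i= 5: T-K =  9 → J
  i= 6: M-U = 18 → S
  i= 7: D-M = 17 → R
  i= 8: L-O = 23 → X
  i= 9: P-D = 12 → M
  i=10: U-L =  9 → J
  shifts repeat with period 5: JSRXM

JSRXM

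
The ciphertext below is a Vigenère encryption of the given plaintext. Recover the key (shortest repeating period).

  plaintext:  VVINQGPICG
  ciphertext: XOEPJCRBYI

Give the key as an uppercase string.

CTW

  i= 0: X-V =  2 → C
  i= 1: O-V = 19 → T
  i= 2: E-I = 22 → W
  i= 3: P-N =  2 → C
  i= 4: J-Q = 19 → T
  i= 5: C-G = 22 → W
  i= 6: R-P =  2 → C
  i= 7: B-I = 19 → T
  i= 8: Y-C = 22 → W
  i= 9: I-G =  2 → C
  shifts repeat with period 3: CTW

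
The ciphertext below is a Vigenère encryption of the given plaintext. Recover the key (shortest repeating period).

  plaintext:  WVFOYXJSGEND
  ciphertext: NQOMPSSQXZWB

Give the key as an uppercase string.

  i= 0: N-W = 17 → R
  i= 1: Q-V = 21 → V
  i= 2: O-F =  9 → J
  i= 3: M-O = 24 → Y
  i= 4: P-Y = 17 → R
  i= 5: S-X = 21 → V
  i= 6: S-J =  9 → J
  i= 7: Q-S = 24 → Y
  i= 8: X-G = 17 → R
  i= 9: Z-E = 21 → V
  i=10: W-N =  9 → J
  i=11: B-D = 24 → Y
  shifts repeat with period 4: RVJY

RVJY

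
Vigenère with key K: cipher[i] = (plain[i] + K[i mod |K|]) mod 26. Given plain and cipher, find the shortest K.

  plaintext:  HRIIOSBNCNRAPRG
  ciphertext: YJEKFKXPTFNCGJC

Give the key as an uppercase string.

RSWC

  i= 0: Y-H = 17 → R
  i= 1: J-R = 18 → S
  i= 2: E-I = 22 → W
  i= 3: K-I =  2 → C
  i= 4: F-O = 17 → R
  i= 5: K-S = 18 → S
  i= 6: X-B = 22 → W
  i= 7: P-N =  2 → C
  i= 8: T-C = 17 → R
  i= 9: F-N = 18 → S
  i=10: N-R = 22 → W
  i=11: C-A =  2 → C
  i=12: G-P = 17 → R
  i=13: J-R = 18 → S
  i=14: C-G = 22 → W
  shifts repeat with period 4: RSWC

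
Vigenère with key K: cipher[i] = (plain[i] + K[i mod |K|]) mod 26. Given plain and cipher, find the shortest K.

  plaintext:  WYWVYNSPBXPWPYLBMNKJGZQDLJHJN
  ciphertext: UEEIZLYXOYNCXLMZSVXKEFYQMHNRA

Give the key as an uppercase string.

  i= 0: U-W = 24 → Y
  i= 1: E-Y =  6 → G
  i= 2: E-W =  8 → I
  i= 3: I-V = 13 → N
  i= 4: Z-Y =  1 → B
  i= 5: L-N = 24 → Y
  i= 6: Y-S =  6 → G
  i= 7: X-P =  8 → I
  i= 8: O-B = 13 → N
  i= 9: Y-X =  1 → B
  i=10: N-P = 24 → Y
  i=11: C-W =  6 → G
  i=12: X-P =  8 → I
  i=13: L-Y = 13 → N
  i=14: M-L =  1 → B
  i=15: Z-B = 24 → Y
  i=16: S-M =  6 → G
  i=17: V-N =  8 → I
  i=18: X-K = 13 → N
  i=19: K-J =  1 → B
  i=20: E-G = 24 → Y
  i=21: F-Z =  6 → G
  i=22: Y-Q =  8 → I
  i=23: Q-D = 13 → N
  i=24: M-L =  1 → B
  i=25: H-J = 24 → Y
  i=26: N-H =  6 → G
  i=27: R-J =  8 → I
  i=28: A-N = 13 → N
  shifts repeat with period 5: YGINB

YGINB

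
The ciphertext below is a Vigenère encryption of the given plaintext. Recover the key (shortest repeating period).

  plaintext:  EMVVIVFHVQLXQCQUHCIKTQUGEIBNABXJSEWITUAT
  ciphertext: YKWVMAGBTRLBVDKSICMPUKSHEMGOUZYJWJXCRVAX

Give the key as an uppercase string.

  i= 0: Y-E = 20 → U
  i= 1: K-M = 24 → Y
  i= 2: W-V =  1 → B
  i= 3: V-V =  0 → A
  i= 4: M-I =  4 → E
  i= 5: A-V =  5 → F
  i= 6: G-F =  1 → B
  i= 7: B-H = 20 → U
  i= 8: T-V = 24 → Y
  i= 9: R-Q =  1 → B
  i=10: L-L =  0 → A
  i=11: B-X =  4 → E
  i=12: V-Q =  5 → F
  i=13: D-C =  1 → B
  i=14: K-Q = 20 → U
  i=15: S-U = 24 → Y
  i=16: I-H =  1 → B
  i=17: C-C =  0 → A
  i=18: M-I =  4 → E
  i=19: P-K =  5 → F
  i=20: U-T =  1 → B
  i=21: K-Q = 20 → U
  i=22: S-U = 24 → Y
  i=23: H-G =  1 → B
  i=24: E-E =  0 → A
  i=25: M-I =  4 → E
  i=26: G-B =  5 → F
  i=27: O-N =  1 → B
  i=28: U-A = 20 → U
  i=29: Z-B = 24 → Y
  i=30: Y-X =  1 → B
  i=31: J-J =  0 → A
  i=32: W-S =  4 → E
  i=33: J-E =  5 → F
  i=34: X-W =  1 → B
  i=35: C-I = 20 → U
  i=36: R-T = 24 → Y
  i=37: V-U =  1 → B
  i=38: A-A =  0 → A
  i=39: X-T =  4 → E
  shifts repeat with period 7: UYBAEFB

UYBAEFB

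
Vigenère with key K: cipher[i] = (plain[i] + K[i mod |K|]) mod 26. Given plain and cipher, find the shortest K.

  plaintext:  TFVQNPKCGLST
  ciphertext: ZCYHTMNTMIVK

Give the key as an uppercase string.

GXDR

  i= 0: Z-T =  6 → G
  i= 1: C-F = 23 → X
  i= 2: Y-V =  3 → D
  i= 3: H-Q = 17 → R
  i= 4: T-N =  6 → G
  i= 5: M-P = 23 → X
  i= 6: N-K =  3 → D
  i= 7: T-C = 17 → R
  i= 8: M-G =  6 → G
  i= 9: I-L = 23 → X
  i=10: V-S =  3 → D
  i=11: K-T = 17 → R
  shifts repeat with period 4: GXDR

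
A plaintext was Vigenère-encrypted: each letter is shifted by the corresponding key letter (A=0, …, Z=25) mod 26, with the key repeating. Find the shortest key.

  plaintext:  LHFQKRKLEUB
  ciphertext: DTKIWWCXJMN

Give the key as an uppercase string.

SMF

  i= 0: D-L = 18 → S
  i= 1: T-H = 12 → M
  i= 2: K-F =  5 → F
  i= 3: I-Q = 18 → S
  i= 4: W-K = 12 → M
  i= 5: W-R =  5 → F
  i= 6: C-K = 18 → S
  i= 7: X-L = 12 → M
  i= 8: J-E =  5 → F
  i= 9: M-U = 18 → S
  i=10: N-B = 12 → M
  shifts repeat with period 3: SMF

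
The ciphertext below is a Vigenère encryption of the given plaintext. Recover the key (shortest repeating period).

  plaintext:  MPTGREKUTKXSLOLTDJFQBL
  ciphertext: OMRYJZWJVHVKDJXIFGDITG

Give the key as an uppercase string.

CXYSSVMP

  i= 0: O-M =  2 → C
  i= 1: M-P = 23 → X
  i= 2: R-T = 24 → Y
  i= 3: Y-G = 18 → S
  i= 4: J-R = 18 → S
  i= 5: Z-E = 21 → V
  i= 6: W-K = 12 → M
  i= 7: J-U = 15 → P
  i= 8: V-T =  2 → C
  i= 9: H-K = 23 → X
  i=10: V-X = 24 → Y
  i=11: K-S = 18 → S
  i=12: D-L = 18 → S
  i=13: J-O = 21 → V
  i=14: X-L = 12 → M
  i=15: I-T = 15 → P
  i=16: F-D =  2 → C
  i=17: G-J = 23 → X
  i=18: D-F = 24 → Y
  i=19: I-Q = 18 → S
  i=20: T-B = 18 → S
  i=21: G-L = 21 → V
  shifts repeat with period 8: CXYSSVMP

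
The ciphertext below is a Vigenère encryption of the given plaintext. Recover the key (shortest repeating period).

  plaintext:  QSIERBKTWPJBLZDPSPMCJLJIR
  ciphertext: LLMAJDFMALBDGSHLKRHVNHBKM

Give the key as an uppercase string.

  i= 0: L-Q = 21 → V
  i= 1: L-S = 19 → T
  i= 2: M-I =  4 → E
  i= 3: A-E = 22 → W
  i= 4: J-R = 18 → S
  i= 5: D-B =  2 → C
  i= 6: F-K = 21 → V
  i= 7: M-T = 19 → T
  i= 8: A-W =  4 → E
  i= 9: L-P = 22 → W
  i=10: B-J = 18 → S
  i=11: D-B =  2 → C
  i=12: G-L = 21 → V
  i=13: S-Z = 19 → T
  i=14: H-D =  4 → E
  i=15: L-P = 22 → W
  i=16: K-S = 18 → S
  i=17: R-P =  2 → C
  i=18: H-M = 21 → V
  i=19: V-C = 19 → T
  i=20: N-J =  4 → E
  i=21: H-L = 22 → W
  i=22: B-J = 18 → S
  i=23: K-I =  2 → C
  i=24: M-R = 21 → V
  shifts repeat with period 6: VTEWSC

VTEWSC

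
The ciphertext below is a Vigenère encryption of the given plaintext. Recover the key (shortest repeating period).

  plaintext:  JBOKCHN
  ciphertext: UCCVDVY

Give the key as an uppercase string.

LBO

  i= 0: U-J = 11 → L
  i= 1: C-B =  1 → B
  i= 2: C-O = 14 → O
  i= 3: V-K = 11 → L
  i= 4: D-C =  1 → B
  i= 5: V-H = 14 → O
  i= 6: Y-N = 11 → L
  shifts repeat with period 3: LBO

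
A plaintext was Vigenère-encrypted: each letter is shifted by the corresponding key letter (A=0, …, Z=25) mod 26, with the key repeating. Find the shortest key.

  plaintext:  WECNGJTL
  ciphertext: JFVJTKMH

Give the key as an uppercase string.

NBTW

  i= 0: J-W = 13 → N
  i= 1: F-E =  1 → B
  i= 2: V-C = 19 → T
  i= 3: J-N = 22 → W
  i= 4: T-G = 13 → N
  i= 5: K-J =  1 → B
  i= 6: M-T = 19 → T
  i= 7: H-L = 22 → W
  shifts repeat with period 4: NBTW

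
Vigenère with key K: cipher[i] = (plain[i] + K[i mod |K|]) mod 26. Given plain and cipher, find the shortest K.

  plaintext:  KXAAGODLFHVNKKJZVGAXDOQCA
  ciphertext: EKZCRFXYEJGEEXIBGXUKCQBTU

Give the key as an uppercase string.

  i= 0: E-K = 20 → U
  i= 1: K-X = 13 → N
  i= 2: Z-A = 25 → Z
  i= 3: C-A =  2 → C
  i= 4: R-G = 11 → L
  i= 5: F-O = 17 → R
  i= 6: X-D = 20 → U
  i= 7: Y-L = 13 → N
  i= 8: E-F = 25 → Z
  i= 9: J-H =  2 → C
  i=10: G-V = 11 → L
  i=11: E-N = 17 → R
  i=12: E-K = 20 → U
  i=13: X-K = 13 → N
  i=14: I-J = 25 → Z
  i=15: B-Z =  2 → C
  i=16: G-V = 11 → L
  i=17: X-G = 17 → R
  i=18: U-A = 20 → U
  i=19: K-X = 13 → N
  i=20: C-D = 25 → Z
  i=21: Q-O =  2 → C
  i=22: B-Q = 11 → L
  i=23: T-C = 17 → R
  i=24: U-A = 20 → U
  shifts repeat with period 6: UNZCLR

UNZCLR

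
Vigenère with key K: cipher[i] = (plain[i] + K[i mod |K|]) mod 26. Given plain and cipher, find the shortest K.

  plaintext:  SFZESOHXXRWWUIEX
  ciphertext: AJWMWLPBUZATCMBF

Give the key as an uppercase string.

  i= 0: A-S =  8 → I
  i= 1: J-F =  4 → E
  i= 2: W-Z = 23 → X
  i= 3: M-E =  8 → I
  i= 4: W-S =  4 → E
  i= 5: L-O = 23 → X
  i= 6: P-H =  8 → I
  i= 7: B-X =  4 → E
  i= 8: U-X = 23 → X
  i= 9: Z-R =  8 → I
  i=10: A-W =  4 → E
  i=11: T-W = 23 → X
  i=12: C-U =  8 → I
  i=13: M-I =  4 → E
  i=14: B-E = 23 → X
  i=15: F-X =  8 → I
  shifts repeat with period 3: IEX

IEX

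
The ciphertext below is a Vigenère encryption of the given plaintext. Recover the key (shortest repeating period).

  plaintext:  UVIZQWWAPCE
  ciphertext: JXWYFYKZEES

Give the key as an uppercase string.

PCOZ

  i= 0: J-U = 15 → P
  i= 1: X-V =  2 → C
  i= 2: W-I = 14 → O
  i= 3: Y-Z = 25 → Z
  i= 4: F-Q = 15 → P
  i= 5: Y-W =  2 → C
  i= 6: K-W = 14 → O
  i= 7: Z-A = 25 → Z
  i= 8: E-P = 15 → P
  i= 9: E-C =  2 → C
  i=10: S-E = 14 → O
  shifts repeat with period 4: PCOZ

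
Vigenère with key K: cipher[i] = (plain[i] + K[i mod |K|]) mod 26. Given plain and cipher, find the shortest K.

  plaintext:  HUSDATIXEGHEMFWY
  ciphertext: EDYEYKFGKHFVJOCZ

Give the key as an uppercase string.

  i= 0: E-H = 23 → X
  i= 1: D-U =  9 → J
  i= 2: Y-S =  6 → G
  i= 3: E-D =  1 → B
  i= 4: Y-A = 24 → Y
  i= 5: K-T = 17 → R
  i= 6: F-I = 23 → X
  i= 7: G-X =  9 → J
  i= 8: K-E =  6 → G
  i= 9: H-G =  1 → B
  i=10: F-H = 24 → Y
  i=11: V-E = 17 → R
  i=12: J-M = 23 → X
  i=13: O-F =  9 → J
  i=14: C-W =  6 → G
  i=15: Z-Y =  1 → B
  shifts repeat with period 6: XJGBYR

XJGBYR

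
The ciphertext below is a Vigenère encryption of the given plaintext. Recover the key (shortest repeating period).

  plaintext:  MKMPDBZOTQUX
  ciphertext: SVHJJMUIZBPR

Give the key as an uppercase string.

GLVU

  i= 0: S-M =  6 → G
  i= 1: V-K = 11 → L
  i= 2: H-M = 21 → V
  i= 3: J-P = 20 → U
  i= 4: J-D =  6 → G
  i= 5: M-B = 11 → L
  i= 6: U-Z = 21 → V
  i= 7: I-O = 20 → U
  i= 8: Z-T =  6 → G
  i= 9: B-Q = 11 → L
  i=10: P-U = 21 → V
  i=11: R-X = 20 → U
  shifts repeat with period 4: GLVU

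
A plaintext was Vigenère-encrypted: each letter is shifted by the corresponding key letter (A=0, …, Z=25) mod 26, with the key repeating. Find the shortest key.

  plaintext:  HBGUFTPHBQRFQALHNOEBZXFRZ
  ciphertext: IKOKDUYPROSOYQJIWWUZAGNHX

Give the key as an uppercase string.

BJIQY

  i= 0: I-H =  1 → B
  i= 1: K-B =  9 → J
  i= 2: O-G =  8 → I
  i= 3: K-U = 16 → Q
  i= 4: D-F = 24 → Y
  i= 5: U-T =  1 → B
  i= 6: Y-P =  9 → J
  i= 7: P-H =  8 → I
  i= 8: R-B = 16 → Q
  i= 9: O-Q = 24 → Y
  i=10: S-R =  1 → B
  i=11: O-F =  9 → J
  i=12: Y-Q =  8 → I
  i=13: Q-A = 16 → Q
  i=14: J-L = 24 → Y
  i=15: I-H =  1 → B
  i=16: W-N =  9 → J
  i=17: W-O =  8 → I
  i=18: U-E = 16 → Q
  i=19: Z-B = 24 → Y
  i=20: A-Z =  1 → B
  i=21: G-X =  9 → J
  i=22: N-F =  8 → I
  i=23: H-R = 16 → Q
  i=24: X-Z = 24 → Y
  shifts repeat with period 5: BJIQY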